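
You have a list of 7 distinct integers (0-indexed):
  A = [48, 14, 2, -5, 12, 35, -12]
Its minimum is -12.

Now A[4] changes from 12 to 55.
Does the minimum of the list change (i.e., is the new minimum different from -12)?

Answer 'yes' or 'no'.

Old min = -12
Change: A[4] 12 -> 55
Changed element was NOT the min; min changes only if 55 < -12.
New min = -12; changed? no

Answer: no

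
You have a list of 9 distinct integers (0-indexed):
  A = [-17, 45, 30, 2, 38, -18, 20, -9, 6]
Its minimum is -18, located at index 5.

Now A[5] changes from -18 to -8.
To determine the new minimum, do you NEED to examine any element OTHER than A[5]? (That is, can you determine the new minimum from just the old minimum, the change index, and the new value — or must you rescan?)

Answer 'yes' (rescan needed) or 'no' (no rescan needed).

Old min = -18 at index 5
Change at index 5: -18 -> -8
Index 5 WAS the min and new value -8 > old min -18. Must rescan other elements to find the new min.
Needs rescan: yes

Answer: yes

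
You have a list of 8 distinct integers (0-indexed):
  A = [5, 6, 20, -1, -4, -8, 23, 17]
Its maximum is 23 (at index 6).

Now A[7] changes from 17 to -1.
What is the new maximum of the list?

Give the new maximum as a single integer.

Old max = 23 (at index 6)
Change: A[7] 17 -> -1
Changed element was NOT the old max.
  New max = max(old_max, new_val) = max(23, -1) = 23

Answer: 23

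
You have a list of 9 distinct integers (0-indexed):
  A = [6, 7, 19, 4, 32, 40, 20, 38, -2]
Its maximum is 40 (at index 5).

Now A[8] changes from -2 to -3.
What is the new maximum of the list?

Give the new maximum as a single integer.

Answer: 40

Derivation:
Old max = 40 (at index 5)
Change: A[8] -2 -> -3
Changed element was NOT the old max.
  New max = max(old_max, new_val) = max(40, -3) = 40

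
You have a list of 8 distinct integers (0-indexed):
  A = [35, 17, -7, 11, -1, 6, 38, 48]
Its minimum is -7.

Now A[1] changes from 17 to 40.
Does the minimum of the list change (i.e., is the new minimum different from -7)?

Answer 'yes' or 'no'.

Old min = -7
Change: A[1] 17 -> 40
Changed element was NOT the min; min changes only if 40 < -7.
New min = -7; changed? no

Answer: no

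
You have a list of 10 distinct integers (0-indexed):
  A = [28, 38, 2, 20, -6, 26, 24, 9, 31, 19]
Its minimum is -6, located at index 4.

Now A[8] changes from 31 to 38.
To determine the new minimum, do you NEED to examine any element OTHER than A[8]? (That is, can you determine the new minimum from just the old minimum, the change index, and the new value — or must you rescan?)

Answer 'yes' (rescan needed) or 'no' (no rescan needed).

Answer: no

Derivation:
Old min = -6 at index 4
Change at index 8: 31 -> 38
Index 8 was NOT the min. New min = min(-6, 38). No rescan of other elements needed.
Needs rescan: no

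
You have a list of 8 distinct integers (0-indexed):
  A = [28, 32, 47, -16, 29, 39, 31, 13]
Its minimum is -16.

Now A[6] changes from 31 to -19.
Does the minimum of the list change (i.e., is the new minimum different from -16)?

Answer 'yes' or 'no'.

Old min = -16
Change: A[6] 31 -> -19
Changed element was NOT the min; min changes only if -19 < -16.
New min = -19; changed? yes

Answer: yes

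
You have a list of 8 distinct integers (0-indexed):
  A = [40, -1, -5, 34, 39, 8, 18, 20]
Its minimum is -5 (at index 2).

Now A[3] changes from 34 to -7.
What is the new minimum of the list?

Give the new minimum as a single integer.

Answer: -7

Derivation:
Old min = -5 (at index 2)
Change: A[3] 34 -> -7
Changed element was NOT the old min.
  New min = min(old_min, new_val) = min(-5, -7) = -7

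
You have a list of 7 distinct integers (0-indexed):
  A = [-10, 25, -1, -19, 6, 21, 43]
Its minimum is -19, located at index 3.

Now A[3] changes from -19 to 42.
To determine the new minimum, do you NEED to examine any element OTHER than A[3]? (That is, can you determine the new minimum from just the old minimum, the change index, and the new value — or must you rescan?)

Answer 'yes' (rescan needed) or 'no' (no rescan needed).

Answer: yes

Derivation:
Old min = -19 at index 3
Change at index 3: -19 -> 42
Index 3 WAS the min and new value 42 > old min -19. Must rescan other elements to find the new min.
Needs rescan: yes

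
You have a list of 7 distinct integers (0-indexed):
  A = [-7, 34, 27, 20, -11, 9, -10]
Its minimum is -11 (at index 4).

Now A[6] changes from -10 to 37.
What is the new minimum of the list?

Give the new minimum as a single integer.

Old min = -11 (at index 4)
Change: A[6] -10 -> 37
Changed element was NOT the old min.
  New min = min(old_min, new_val) = min(-11, 37) = -11

Answer: -11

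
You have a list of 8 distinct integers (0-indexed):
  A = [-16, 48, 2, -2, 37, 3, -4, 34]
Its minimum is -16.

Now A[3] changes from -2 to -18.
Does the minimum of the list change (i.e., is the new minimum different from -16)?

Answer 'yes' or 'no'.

Answer: yes

Derivation:
Old min = -16
Change: A[3] -2 -> -18
Changed element was NOT the min; min changes only if -18 < -16.
New min = -18; changed? yes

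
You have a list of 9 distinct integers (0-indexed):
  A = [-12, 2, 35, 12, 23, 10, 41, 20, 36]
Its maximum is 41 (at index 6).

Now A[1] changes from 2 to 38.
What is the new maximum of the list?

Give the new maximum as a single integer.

Answer: 41

Derivation:
Old max = 41 (at index 6)
Change: A[1] 2 -> 38
Changed element was NOT the old max.
  New max = max(old_max, new_val) = max(41, 38) = 41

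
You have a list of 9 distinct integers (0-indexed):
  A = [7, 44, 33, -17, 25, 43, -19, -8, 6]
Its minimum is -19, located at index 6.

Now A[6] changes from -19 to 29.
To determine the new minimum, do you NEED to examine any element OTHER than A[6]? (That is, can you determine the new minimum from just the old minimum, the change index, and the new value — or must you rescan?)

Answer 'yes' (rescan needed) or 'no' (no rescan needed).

Answer: yes

Derivation:
Old min = -19 at index 6
Change at index 6: -19 -> 29
Index 6 WAS the min and new value 29 > old min -19. Must rescan other elements to find the new min.
Needs rescan: yes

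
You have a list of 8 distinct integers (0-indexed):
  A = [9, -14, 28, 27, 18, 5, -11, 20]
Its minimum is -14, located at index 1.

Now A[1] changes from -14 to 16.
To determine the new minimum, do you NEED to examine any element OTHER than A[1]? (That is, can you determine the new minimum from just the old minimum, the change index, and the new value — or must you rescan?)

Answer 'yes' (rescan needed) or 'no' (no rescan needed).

Old min = -14 at index 1
Change at index 1: -14 -> 16
Index 1 WAS the min and new value 16 > old min -14. Must rescan other elements to find the new min.
Needs rescan: yes

Answer: yes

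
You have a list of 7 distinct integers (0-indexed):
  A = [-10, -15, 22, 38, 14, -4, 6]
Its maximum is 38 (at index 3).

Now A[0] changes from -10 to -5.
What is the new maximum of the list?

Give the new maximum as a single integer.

Old max = 38 (at index 3)
Change: A[0] -10 -> -5
Changed element was NOT the old max.
  New max = max(old_max, new_val) = max(38, -5) = 38

Answer: 38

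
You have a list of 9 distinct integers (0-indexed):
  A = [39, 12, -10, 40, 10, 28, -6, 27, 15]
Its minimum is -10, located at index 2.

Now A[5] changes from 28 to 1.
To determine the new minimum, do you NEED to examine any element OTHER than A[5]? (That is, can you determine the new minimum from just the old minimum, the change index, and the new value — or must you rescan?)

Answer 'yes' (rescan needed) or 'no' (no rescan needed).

Old min = -10 at index 2
Change at index 5: 28 -> 1
Index 5 was NOT the min. New min = min(-10, 1). No rescan of other elements needed.
Needs rescan: no

Answer: no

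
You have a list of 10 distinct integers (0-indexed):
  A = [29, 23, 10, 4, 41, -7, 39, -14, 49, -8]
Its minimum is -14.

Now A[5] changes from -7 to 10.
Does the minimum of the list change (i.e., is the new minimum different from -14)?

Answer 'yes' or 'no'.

Answer: no

Derivation:
Old min = -14
Change: A[5] -7 -> 10
Changed element was NOT the min; min changes only if 10 < -14.
New min = -14; changed? no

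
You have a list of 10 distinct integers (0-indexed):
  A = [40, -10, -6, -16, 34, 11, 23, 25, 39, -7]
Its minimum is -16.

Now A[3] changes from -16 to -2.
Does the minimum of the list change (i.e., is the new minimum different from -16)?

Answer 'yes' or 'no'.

Answer: yes

Derivation:
Old min = -16
Change: A[3] -16 -> -2
Changed element was the min; new min must be rechecked.
New min = -10; changed? yes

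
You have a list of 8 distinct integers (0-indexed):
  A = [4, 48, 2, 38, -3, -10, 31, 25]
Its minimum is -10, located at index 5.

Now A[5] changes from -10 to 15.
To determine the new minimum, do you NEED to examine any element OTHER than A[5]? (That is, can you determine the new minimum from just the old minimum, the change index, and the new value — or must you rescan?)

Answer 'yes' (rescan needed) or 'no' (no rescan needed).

Answer: yes

Derivation:
Old min = -10 at index 5
Change at index 5: -10 -> 15
Index 5 WAS the min and new value 15 > old min -10. Must rescan other elements to find the new min.
Needs rescan: yes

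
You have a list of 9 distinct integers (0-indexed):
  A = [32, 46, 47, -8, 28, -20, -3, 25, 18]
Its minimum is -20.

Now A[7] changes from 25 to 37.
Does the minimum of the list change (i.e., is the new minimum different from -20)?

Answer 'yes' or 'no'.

Answer: no

Derivation:
Old min = -20
Change: A[7] 25 -> 37
Changed element was NOT the min; min changes only if 37 < -20.
New min = -20; changed? no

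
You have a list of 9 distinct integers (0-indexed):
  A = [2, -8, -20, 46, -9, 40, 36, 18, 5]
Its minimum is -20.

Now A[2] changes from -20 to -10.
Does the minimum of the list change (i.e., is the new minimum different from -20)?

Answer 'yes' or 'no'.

Old min = -20
Change: A[2] -20 -> -10
Changed element was the min; new min must be rechecked.
New min = -10; changed? yes

Answer: yes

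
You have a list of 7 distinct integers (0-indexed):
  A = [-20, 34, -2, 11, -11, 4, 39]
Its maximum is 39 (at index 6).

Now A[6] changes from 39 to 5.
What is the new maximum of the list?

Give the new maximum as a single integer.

Answer: 34

Derivation:
Old max = 39 (at index 6)
Change: A[6] 39 -> 5
Changed element WAS the max -> may need rescan.
  Max of remaining elements: 34
  New max = max(5, 34) = 34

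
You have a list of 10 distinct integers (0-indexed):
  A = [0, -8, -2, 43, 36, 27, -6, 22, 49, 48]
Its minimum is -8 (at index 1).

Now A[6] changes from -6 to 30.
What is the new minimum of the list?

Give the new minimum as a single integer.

Answer: -8

Derivation:
Old min = -8 (at index 1)
Change: A[6] -6 -> 30
Changed element was NOT the old min.
  New min = min(old_min, new_val) = min(-8, 30) = -8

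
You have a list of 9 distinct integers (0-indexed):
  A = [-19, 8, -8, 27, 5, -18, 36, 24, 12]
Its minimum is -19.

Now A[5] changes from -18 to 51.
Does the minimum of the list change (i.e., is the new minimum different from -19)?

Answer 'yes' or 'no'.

Answer: no

Derivation:
Old min = -19
Change: A[5] -18 -> 51
Changed element was NOT the min; min changes only if 51 < -19.
New min = -19; changed? no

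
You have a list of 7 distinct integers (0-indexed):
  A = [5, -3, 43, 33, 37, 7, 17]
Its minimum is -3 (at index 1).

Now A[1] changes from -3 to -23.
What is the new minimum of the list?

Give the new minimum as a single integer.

Answer: -23

Derivation:
Old min = -3 (at index 1)
Change: A[1] -3 -> -23
Changed element WAS the min. Need to check: is -23 still <= all others?
  Min of remaining elements: 5
  New min = min(-23, 5) = -23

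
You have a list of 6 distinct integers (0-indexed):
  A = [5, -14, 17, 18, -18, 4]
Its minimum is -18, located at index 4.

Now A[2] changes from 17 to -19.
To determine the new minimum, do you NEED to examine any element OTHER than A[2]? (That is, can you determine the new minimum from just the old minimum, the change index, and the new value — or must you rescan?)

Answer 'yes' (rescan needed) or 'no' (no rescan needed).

Old min = -18 at index 4
Change at index 2: 17 -> -19
Index 2 was NOT the min. New min = min(-18, -19). No rescan of other elements needed.
Needs rescan: no

Answer: no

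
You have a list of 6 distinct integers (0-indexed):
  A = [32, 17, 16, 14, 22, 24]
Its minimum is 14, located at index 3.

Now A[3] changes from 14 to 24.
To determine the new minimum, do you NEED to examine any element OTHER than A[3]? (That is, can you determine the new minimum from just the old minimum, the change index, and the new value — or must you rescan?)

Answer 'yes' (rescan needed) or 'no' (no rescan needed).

Old min = 14 at index 3
Change at index 3: 14 -> 24
Index 3 WAS the min and new value 24 > old min 14. Must rescan other elements to find the new min.
Needs rescan: yes

Answer: yes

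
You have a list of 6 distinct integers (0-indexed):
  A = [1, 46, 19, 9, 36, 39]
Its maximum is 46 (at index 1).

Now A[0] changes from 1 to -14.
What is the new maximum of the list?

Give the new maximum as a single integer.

Old max = 46 (at index 1)
Change: A[0] 1 -> -14
Changed element was NOT the old max.
  New max = max(old_max, new_val) = max(46, -14) = 46

Answer: 46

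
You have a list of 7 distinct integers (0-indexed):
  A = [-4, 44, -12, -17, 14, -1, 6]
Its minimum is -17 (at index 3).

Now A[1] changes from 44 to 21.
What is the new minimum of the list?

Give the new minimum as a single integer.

Old min = -17 (at index 3)
Change: A[1] 44 -> 21
Changed element was NOT the old min.
  New min = min(old_min, new_val) = min(-17, 21) = -17

Answer: -17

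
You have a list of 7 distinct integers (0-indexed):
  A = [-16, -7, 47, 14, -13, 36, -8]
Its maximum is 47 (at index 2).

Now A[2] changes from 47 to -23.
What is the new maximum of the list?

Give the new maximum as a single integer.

Answer: 36

Derivation:
Old max = 47 (at index 2)
Change: A[2] 47 -> -23
Changed element WAS the max -> may need rescan.
  Max of remaining elements: 36
  New max = max(-23, 36) = 36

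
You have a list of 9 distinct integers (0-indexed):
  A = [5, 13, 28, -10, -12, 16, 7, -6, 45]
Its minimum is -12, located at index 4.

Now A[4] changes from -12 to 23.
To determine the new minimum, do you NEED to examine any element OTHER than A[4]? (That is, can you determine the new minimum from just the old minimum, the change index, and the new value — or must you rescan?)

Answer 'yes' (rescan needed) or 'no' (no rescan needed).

Old min = -12 at index 4
Change at index 4: -12 -> 23
Index 4 WAS the min and new value 23 > old min -12. Must rescan other elements to find the new min.
Needs rescan: yes

Answer: yes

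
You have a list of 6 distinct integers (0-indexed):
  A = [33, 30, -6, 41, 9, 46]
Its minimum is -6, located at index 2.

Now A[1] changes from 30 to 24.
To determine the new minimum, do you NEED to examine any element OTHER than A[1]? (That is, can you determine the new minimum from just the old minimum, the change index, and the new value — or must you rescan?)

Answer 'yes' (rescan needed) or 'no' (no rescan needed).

Old min = -6 at index 2
Change at index 1: 30 -> 24
Index 1 was NOT the min. New min = min(-6, 24). No rescan of other elements needed.
Needs rescan: no

Answer: no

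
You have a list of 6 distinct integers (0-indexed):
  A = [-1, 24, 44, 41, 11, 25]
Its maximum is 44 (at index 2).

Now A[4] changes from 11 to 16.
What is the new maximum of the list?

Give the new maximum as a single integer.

Answer: 44

Derivation:
Old max = 44 (at index 2)
Change: A[4] 11 -> 16
Changed element was NOT the old max.
  New max = max(old_max, new_val) = max(44, 16) = 44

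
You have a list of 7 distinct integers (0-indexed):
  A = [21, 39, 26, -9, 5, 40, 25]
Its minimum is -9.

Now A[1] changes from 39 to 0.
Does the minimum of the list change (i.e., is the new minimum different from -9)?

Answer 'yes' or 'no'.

Answer: no

Derivation:
Old min = -9
Change: A[1] 39 -> 0
Changed element was NOT the min; min changes only if 0 < -9.
New min = -9; changed? no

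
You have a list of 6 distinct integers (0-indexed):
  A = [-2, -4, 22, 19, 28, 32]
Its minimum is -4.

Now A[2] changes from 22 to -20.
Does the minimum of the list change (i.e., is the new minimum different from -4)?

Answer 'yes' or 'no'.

Old min = -4
Change: A[2] 22 -> -20
Changed element was NOT the min; min changes only if -20 < -4.
New min = -20; changed? yes

Answer: yes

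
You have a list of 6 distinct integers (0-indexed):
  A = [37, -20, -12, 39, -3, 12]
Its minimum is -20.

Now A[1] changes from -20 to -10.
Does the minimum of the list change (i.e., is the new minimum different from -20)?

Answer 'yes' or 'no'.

Old min = -20
Change: A[1] -20 -> -10
Changed element was the min; new min must be rechecked.
New min = -12; changed? yes

Answer: yes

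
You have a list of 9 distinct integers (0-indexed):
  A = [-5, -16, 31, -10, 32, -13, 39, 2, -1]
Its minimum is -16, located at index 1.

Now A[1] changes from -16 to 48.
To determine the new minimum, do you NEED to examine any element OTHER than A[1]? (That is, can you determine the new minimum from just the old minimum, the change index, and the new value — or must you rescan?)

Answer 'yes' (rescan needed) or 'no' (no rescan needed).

Old min = -16 at index 1
Change at index 1: -16 -> 48
Index 1 WAS the min and new value 48 > old min -16. Must rescan other elements to find the new min.
Needs rescan: yes

Answer: yes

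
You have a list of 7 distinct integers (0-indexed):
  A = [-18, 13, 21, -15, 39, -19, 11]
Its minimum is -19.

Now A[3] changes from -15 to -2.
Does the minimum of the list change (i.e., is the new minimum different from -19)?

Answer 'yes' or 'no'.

Answer: no

Derivation:
Old min = -19
Change: A[3] -15 -> -2
Changed element was NOT the min; min changes only if -2 < -19.
New min = -19; changed? no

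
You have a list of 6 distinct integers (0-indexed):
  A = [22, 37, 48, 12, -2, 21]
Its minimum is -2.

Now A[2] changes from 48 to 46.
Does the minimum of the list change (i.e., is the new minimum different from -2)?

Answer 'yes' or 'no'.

Answer: no

Derivation:
Old min = -2
Change: A[2] 48 -> 46
Changed element was NOT the min; min changes only if 46 < -2.
New min = -2; changed? no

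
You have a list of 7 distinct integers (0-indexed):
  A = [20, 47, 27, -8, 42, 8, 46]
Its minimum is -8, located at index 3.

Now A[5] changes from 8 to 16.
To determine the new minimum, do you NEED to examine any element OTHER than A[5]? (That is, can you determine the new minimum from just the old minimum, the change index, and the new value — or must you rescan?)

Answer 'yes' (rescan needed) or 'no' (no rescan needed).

Answer: no

Derivation:
Old min = -8 at index 3
Change at index 5: 8 -> 16
Index 5 was NOT the min. New min = min(-8, 16). No rescan of other elements needed.
Needs rescan: no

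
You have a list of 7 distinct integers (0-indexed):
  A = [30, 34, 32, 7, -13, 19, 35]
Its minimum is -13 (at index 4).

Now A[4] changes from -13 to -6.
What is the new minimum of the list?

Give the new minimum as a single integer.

Old min = -13 (at index 4)
Change: A[4] -13 -> -6
Changed element WAS the min. Need to check: is -6 still <= all others?
  Min of remaining elements: 7
  New min = min(-6, 7) = -6

Answer: -6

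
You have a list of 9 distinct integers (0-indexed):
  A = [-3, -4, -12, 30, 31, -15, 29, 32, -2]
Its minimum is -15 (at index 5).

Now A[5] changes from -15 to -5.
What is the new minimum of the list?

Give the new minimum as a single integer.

Answer: -12

Derivation:
Old min = -15 (at index 5)
Change: A[5] -15 -> -5
Changed element WAS the min. Need to check: is -5 still <= all others?
  Min of remaining elements: -12
  New min = min(-5, -12) = -12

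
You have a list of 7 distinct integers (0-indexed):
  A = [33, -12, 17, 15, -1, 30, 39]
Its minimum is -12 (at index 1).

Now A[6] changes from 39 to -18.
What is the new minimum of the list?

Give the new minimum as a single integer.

Old min = -12 (at index 1)
Change: A[6] 39 -> -18
Changed element was NOT the old min.
  New min = min(old_min, new_val) = min(-12, -18) = -18

Answer: -18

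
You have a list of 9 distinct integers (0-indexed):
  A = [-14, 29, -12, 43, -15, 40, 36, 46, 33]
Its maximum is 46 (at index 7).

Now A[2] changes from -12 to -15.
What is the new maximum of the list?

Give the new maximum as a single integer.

Old max = 46 (at index 7)
Change: A[2] -12 -> -15
Changed element was NOT the old max.
  New max = max(old_max, new_val) = max(46, -15) = 46

Answer: 46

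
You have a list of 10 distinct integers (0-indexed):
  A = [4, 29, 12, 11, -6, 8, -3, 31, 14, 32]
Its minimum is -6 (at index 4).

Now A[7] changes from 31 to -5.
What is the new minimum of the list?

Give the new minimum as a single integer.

Answer: -6

Derivation:
Old min = -6 (at index 4)
Change: A[7] 31 -> -5
Changed element was NOT the old min.
  New min = min(old_min, new_val) = min(-6, -5) = -6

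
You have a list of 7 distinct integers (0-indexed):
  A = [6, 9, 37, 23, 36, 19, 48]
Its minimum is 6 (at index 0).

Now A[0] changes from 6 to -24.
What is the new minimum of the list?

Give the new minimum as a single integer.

Old min = 6 (at index 0)
Change: A[0] 6 -> -24
Changed element WAS the min. Need to check: is -24 still <= all others?
  Min of remaining elements: 9
  New min = min(-24, 9) = -24

Answer: -24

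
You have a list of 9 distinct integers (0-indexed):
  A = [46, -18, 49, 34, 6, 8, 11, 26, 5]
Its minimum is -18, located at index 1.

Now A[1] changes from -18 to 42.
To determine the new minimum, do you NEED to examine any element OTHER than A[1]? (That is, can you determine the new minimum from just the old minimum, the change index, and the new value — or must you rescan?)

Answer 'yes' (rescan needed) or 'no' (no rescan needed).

Answer: yes

Derivation:
Old min = -18 at index 1
Change at index 1: -18 -> 42
Index 1 WAS the min and new value 42 > old min -18. Must rescan other elements to find the new min.
Needs rescan: yes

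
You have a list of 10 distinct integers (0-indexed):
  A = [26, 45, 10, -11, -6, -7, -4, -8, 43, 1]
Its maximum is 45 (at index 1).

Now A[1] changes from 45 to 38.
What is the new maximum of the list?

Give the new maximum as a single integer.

Answer: 43

Derivation:
Old max = 45 (at index 1)
Change: A[1] 45 -> 38
Changed element WAS the max -> may need rescan.
  Max of remaining elements: 43
  New max = max(38, 43) = 43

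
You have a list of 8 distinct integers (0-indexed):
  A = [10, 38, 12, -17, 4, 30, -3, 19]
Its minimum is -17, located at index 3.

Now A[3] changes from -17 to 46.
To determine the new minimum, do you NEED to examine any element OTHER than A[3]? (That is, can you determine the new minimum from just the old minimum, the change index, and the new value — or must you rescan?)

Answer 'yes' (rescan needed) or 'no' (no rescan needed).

Answer: yes

Derivation:
Old min = -17 at index 3
Change at index 3: -17 -> 46
Index 3 WAS the min and new value 46 > old min -17. Must rescan other elements to find the new min.
Needs rescan: yes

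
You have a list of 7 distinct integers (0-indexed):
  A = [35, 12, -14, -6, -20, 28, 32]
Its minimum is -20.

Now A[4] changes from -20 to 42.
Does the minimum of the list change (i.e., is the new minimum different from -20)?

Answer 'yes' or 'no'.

Old min = -20
Change: A[4] -20 -> 42
Changed element was the min; new min must be rechecked.
New min = -14; changed? yes

Answer: yes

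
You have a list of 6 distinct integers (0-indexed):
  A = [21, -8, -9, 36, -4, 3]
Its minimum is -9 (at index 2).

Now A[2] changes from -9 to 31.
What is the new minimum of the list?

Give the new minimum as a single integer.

Old min = -9 (at index 2)
Change: A[2] -9 -> 31
Changed element WAS the min. Need to check: is 31 still <= all others?
  Min of remaining elements: -8
  New min = min(31, -8) = -8

Answer: -8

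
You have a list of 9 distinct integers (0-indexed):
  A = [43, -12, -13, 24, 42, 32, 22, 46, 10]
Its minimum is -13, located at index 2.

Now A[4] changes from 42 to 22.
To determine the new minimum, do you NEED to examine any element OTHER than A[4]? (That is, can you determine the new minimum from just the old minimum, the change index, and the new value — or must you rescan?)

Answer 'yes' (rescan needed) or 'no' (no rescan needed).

Old min = -13 at index 2
Change at index 4: 42 -> 22
Index 4 was NOT the min. New min = min(-13, 22). No rescan of other elements needed.
Needs rescan: no

Answer: no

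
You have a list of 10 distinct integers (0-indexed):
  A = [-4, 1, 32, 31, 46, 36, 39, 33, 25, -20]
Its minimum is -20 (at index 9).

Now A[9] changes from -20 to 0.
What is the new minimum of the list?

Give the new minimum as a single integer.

Answer: -4

Derivation:
Old min = -20 (at index 9)
Change: A[9] -20 -> 0
Changed element WAS the min. Need to check: is 0 still <= all others?
  Min of remaining elements: -4
  New min = min(0, -4) = -4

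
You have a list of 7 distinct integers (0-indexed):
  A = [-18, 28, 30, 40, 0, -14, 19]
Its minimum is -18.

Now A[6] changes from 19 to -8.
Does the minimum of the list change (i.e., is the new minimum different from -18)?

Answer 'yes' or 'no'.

Answer: no

Derivation:
Old min = -18
Change: A[6] 19 -> -8
Changed element was NOT the min; min changes only if -8 < -18.
New min = -18; changed? no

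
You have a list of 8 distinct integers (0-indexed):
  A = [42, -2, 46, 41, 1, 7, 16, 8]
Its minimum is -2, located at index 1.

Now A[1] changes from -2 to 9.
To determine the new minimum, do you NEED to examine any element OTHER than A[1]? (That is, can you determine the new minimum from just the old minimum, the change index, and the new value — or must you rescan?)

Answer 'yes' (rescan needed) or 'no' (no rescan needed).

Old min = -2 at index 1
Change at index 1: -2 -> 9
Index 1 WAS the min and new value 9 > old min -2. Must rescan other elements to find the new min.
Needs rescan: yes

Answer: yes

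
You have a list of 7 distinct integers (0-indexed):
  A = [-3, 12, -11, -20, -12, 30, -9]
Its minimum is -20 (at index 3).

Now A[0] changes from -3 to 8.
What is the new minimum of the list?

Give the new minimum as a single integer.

Old min = -20 (at index 3)
Change: A[0] -3 -> 8
Changed element was NOT the old min.
  New min = min(old_min, new_val) = min(-20, 8) = -20

Answer: -20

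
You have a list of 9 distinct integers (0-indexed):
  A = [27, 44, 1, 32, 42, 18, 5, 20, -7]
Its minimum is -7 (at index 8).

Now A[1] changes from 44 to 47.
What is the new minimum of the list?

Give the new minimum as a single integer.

Old min = -7 (at index 8)
Change: A[1] 44 -> 47
Changed element was NOT the old min.
  New min = min(old_min, new_val) = min(-7, 47) = -7

Answer: -7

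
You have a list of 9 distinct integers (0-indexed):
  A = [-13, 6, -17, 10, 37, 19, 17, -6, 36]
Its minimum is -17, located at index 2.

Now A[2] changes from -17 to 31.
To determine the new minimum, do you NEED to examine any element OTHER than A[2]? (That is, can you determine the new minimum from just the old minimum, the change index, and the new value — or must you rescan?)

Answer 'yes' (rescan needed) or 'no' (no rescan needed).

Answer: yes

Derivation:
Old min = -17 at index 2
Change at index 2: -17 -> 31
Index 2 WAS the min and new value 31 > old min -17. Must rescan other elements to find the new min.
Needs rescan: yes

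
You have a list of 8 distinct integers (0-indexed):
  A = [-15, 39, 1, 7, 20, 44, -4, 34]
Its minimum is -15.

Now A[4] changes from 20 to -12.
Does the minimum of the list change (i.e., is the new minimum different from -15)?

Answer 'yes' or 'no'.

Answer: no

Derivation:
Old min = -15
Change: A[4] 20 -> -12
Changed element was NOT the min; min changes only if -12 < -15.
New min = -15; changed? no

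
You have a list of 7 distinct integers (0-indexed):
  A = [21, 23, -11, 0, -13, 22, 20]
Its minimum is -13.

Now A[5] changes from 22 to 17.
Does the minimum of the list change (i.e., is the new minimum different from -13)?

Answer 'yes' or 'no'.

Old min = -13
Change: A[5] 22 -> 17
Changed element was NOT the min; min changes only if 17 < -13.
New min = -13; changed? no

Answer: no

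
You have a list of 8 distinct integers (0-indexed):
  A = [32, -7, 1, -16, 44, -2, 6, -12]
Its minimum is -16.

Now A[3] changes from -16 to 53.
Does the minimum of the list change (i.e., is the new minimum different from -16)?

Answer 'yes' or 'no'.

Old min = -16
Change: A[3] -16 -> 53
Changed element was the min; new min must be rechecked.
New min = -12; changed? yes

Answer: yes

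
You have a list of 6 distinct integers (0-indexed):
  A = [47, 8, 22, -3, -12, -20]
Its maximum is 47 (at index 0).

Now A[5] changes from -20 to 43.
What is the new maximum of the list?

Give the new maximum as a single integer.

Old max = 47 (at index 0)
Change: A[5] -20 -> 43
Changed element was NOT the old max.
  New max = max(old_max, new_val) = max(47, 43) = 47

Answer: 47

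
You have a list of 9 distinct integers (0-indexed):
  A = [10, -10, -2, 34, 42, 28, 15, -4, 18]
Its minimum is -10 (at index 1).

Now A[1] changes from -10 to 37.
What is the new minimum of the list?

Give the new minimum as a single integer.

Answer: -4

Derivation:
Old min = -10 (at index 1)
Change: A[1] -10 -> 37
Changed element WAS the min. Need to check: is 37 still <= all others?
  Min of remaining elements: -4
  New min = min(37, -4) = -4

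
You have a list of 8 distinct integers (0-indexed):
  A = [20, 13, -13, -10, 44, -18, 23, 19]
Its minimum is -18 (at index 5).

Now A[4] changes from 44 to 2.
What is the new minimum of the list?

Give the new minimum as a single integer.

Answer: -18

Derivation:
Old min = -18 (at index 5)
Change: A[4] 44 -> 2
Changed element was NOT the old min.
  New min = min(old_min, new_val) = min(-18, 2) = -18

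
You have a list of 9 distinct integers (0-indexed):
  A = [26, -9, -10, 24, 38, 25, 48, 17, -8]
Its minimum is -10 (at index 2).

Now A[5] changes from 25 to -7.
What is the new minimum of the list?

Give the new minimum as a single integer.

Answer: -10

Derivation:
Old min = -10 (at index 2)
Change: A[5] 25 -> -7
Changed element was NOT the old min.
  New min = min(old_min, new_val) = min(-10, -7) = -10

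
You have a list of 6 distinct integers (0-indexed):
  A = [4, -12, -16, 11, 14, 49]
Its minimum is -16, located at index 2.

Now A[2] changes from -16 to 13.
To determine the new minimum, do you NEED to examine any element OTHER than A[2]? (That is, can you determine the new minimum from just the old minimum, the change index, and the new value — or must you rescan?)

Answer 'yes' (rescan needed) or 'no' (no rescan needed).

Old min = -16 at index 2
Change at index 2: -16 -> 13
Index 2 WAS the min and new value 13 > old min -16. Must rescan other elements to find the new min.
Needs rescan: yes

Answer: yes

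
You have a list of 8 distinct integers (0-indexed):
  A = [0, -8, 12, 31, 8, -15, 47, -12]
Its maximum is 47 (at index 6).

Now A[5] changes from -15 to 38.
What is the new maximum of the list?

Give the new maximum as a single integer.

Answer: 47

Derivation:
Old max = 47 (at index 6)
Change: A[5] -15 -> 38
Changed element was NOT the old max.
  New max = max(old_max, new_val) = max(47, 38) = 47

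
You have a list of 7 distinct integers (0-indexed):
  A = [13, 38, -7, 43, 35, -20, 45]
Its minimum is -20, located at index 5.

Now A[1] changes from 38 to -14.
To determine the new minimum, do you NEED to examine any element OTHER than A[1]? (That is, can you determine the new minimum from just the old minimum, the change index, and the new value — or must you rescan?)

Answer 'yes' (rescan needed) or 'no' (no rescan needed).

Old min = -20 at index 5
Change at index 1: 38 -> -14
Index 1 was NOT the min. New min = min(-20, -14). No rescan of other elements needed.
Needs rescan: no

Answer: no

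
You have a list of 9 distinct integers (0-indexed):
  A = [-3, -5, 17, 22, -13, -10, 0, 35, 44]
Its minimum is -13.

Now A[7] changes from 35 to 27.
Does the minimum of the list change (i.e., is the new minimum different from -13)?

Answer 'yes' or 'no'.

Old min = -13
Change: A[7] 35 -> 27
Changed element was NOT the min; min changes only if 27 < -13.
New min = -13; changed? no

Answer: no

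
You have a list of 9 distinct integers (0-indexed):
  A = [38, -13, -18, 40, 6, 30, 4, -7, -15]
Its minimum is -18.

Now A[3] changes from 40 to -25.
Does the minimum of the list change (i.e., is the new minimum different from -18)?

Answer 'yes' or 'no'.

Answer: yes

Derivation:
Old min = -18
Change: A[3] 40 -> -25
Changed element was NOT the min; min changes only if -25 < -18.
New min = -25; changed? yes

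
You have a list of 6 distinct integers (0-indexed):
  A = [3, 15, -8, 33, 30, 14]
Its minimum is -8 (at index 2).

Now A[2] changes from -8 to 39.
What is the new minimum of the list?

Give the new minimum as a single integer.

Old min = -8 (at index 2)
Change: A[2] -8 -> 39
Changed element WAS the min. Need to check: is 39 still <= all others?
  Min of remaining elements: 3
  New min = min(39, 3) = 3

Answer: 3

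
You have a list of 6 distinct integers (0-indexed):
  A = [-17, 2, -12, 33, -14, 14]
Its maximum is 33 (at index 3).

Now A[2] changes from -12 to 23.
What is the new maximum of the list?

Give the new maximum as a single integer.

Old max = 33 (at index 3)
Change: A[2] -12 -> 23
Changed element was NOT the old max.
  New max = max(old_max, new_val) = max(33, 23) = 33

Answer: 33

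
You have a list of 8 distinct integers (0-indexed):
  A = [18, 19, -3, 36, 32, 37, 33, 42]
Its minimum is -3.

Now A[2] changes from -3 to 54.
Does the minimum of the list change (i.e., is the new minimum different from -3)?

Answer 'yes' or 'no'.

Answer: yes

Derivation:
Old min = -3
Change: A[2] -3 -> 54
Changed element was the min; new min must be rechecked.
New min = 18; changed? yes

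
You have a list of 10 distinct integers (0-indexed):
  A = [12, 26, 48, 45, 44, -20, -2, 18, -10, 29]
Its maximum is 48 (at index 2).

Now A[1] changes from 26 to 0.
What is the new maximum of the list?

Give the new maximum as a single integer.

Old max = 48 (at index 2)
Change: A[1] 26 -> 0
Changed element was NOT the old max.
  New max = max(old_max, new_val) = max(48, 0) = 48

Answer: 48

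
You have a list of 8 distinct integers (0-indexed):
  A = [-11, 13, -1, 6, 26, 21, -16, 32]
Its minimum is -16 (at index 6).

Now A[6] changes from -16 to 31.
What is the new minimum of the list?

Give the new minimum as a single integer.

Old min = -16 (at index 6)
Change: A[6] -16 -> 31
Changed element WAS the min. Need to check: is 31 still <= all others?
  Min of remaining elements: -11
  New min = min(31, -11) = -11

Answer: -11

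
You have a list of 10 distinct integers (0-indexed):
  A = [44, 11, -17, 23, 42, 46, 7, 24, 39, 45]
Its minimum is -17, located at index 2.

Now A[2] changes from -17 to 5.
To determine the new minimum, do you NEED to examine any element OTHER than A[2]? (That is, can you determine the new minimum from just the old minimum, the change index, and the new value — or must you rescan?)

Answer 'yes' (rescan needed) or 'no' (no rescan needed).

Old min = -17 at index 2
Change at index 2: -17 -> 5
Index 2 WAS the min and new value 5 > old min -17. Must rescan other elements to find the new min.
Needs rescan: yes

Answer: yes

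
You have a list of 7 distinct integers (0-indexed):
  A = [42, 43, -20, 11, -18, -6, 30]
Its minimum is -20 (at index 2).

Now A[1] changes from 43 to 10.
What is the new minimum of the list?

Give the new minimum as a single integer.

Old min = -20 (at index 2)
Change: A[1] 43 -> 10
Changed element was NOT the old min.
  New min = min(old_min, new_val) = min(-20, 10) = -20

Answer: -20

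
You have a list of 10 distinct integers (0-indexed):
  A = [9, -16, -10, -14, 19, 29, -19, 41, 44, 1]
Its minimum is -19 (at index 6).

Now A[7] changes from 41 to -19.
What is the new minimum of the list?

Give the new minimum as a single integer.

Old min = -19 (at index 6)
Change: A[7] 41 -> -19
Changed element was NOT the old min.
  New min = min(old_min, new_val) = min(-19, -19) = -19

Answer: -19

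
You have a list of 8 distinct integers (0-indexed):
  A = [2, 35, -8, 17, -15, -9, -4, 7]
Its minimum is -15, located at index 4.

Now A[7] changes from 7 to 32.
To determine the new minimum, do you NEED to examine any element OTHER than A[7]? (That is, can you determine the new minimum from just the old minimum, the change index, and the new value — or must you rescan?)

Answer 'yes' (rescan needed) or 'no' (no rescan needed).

Old min = -15 at index 4
Change at index 7: 7 -> 32
Index 7 was NOT the min. New min = min(-15, 32). No rescan of other elements needed.
Needs rescan: no

Answer: no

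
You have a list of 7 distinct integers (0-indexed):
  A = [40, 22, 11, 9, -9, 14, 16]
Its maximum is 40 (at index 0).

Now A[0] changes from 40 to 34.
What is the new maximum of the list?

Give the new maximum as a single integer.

Answer: 34

Derivation:
Old max = 40 (at index 0)
Change: A[0] 40 -> 34
Changed element WAS the max -> may need rescan.
  Max of remaining elements: 22
  New max = max(34, 22) = 34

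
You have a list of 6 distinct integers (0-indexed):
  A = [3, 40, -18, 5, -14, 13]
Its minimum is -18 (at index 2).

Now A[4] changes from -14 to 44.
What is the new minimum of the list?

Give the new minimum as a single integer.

Answer: -18

Derivation:
Old min = -18 (at index 2)
Change: A[4] -14 -> 44
Changed element was NOT the old min.
  New min = min(old_min, new_val) = min(-18, 44) = -18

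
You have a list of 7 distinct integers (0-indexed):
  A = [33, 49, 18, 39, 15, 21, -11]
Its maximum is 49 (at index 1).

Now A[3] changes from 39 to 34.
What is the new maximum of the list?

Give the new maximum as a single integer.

Answer: 49

Derivation:
Old max = 49 (at index 1)
Change: A[3] 39 -> 34
Changed element was NOT the old max.
  New max = max(old_max, new_val) = max(49, 34) = 49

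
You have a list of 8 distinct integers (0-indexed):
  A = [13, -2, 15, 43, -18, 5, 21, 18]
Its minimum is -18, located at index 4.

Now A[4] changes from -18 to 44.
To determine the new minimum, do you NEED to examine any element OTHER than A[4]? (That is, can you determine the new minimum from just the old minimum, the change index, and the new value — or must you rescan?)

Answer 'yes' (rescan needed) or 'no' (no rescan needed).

Answer: yes

Derivation:
Old min = -18 at index 4
Change at index 4: -18 -> 44
Index 4 WAS the min and new value 44 > old min -18. Must rescan other elements to find the new min.
Needs rescan: yes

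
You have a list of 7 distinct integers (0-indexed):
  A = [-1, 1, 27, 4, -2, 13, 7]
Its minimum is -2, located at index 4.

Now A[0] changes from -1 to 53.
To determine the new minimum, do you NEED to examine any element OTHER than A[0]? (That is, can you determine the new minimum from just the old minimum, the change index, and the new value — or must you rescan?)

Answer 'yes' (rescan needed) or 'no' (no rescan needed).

Old min = -2 at index 4
Change at index 0: -1 -> 53
Index 0 was NOT the min. New min = min(-2, 53). No rescan of other elements needed.
Needs rescan: no

Answer: no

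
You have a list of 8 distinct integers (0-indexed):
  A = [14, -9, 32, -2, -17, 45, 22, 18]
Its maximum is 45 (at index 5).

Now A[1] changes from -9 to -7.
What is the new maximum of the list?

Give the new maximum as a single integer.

Old max = 45 (at index 5)
Change: A[1] -9 -> -7
Changed element was NOT the old max.
  New max = max(old_max, new_val) = max(45, -7) = 45

Answer: 45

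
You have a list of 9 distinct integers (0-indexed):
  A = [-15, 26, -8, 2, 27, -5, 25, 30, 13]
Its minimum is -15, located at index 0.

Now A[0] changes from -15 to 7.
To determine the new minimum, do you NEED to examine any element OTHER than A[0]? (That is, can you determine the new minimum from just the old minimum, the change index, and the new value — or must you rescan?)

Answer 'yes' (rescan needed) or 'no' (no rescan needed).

Old min = -15 at index 0
Change at index 0: -15 -> 7
Index 0 WAS the min and new value 7 > old min -15. Must rescan other elements to find the new min.
Needs rescan: yes

Answer: yes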